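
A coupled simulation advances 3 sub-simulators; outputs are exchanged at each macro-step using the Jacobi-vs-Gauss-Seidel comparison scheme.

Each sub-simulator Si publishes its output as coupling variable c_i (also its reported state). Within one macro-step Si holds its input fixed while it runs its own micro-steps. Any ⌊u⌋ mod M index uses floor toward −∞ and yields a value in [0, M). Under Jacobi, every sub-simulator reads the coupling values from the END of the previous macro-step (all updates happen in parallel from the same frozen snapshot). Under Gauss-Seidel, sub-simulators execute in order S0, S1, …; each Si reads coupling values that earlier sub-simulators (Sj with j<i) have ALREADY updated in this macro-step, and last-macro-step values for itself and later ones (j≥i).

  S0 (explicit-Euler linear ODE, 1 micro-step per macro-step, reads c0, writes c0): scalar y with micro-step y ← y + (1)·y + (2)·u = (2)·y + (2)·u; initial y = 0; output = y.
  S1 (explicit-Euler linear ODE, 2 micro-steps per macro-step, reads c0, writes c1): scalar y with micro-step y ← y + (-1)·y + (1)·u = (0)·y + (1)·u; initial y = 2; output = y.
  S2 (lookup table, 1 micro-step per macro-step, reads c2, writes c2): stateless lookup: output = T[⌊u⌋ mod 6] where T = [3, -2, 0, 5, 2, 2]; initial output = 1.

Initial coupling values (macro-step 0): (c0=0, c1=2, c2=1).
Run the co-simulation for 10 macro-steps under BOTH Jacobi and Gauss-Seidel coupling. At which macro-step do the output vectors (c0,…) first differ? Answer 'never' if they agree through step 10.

[Jacobi] macro 1: S0 reads c0=0 → after 1×micro: 0; S1 reads c0=0 → after 2×micro: 0; S2 reads c2=1 → after 1×micro: -2 ⇒ (c0=0, c1=0, c2=-2)
[Jacobi] macro 2: S0 reads c0=0 → after 1×micro: 0; S1 reads c0=0 → after 2×micro: 0; S2 reads c2=-2 → after 1×micro: 2 ⇒ (c0=0, c1=0, c2=2)
[Jacobi] macro 3: S0 reads c0=0 → after 1×micro: 0; S1 reads c0=0 → after 2×micro: 0; S2 reads c2=2 → after 1×micro: 0 ⇒ (c0=0, c1=0, c2=0)
[Jacobi] macro 4: S0 reads c0=0 → after 1×micro: 0; S1 reads c0=0 → after 2×micro: 0; S2 reads c2=0 → after 1×micro: 3 ⇒ (c0=0, c1=0, c2=3)
[Jacobi] macro 5: S0 reads c0=0 → after 1×micro: 0; S1 reads c0=0 → after 2×micro: 0; S2 reads c2=3 → after 1×micro: 5 ⇒ (c0=0, c1=0, c2=5)
[Jacobi] macro 6: S0 reads c0=0 → after 1×micro: 0; S1 reads c0=0 → after 2×micro: 0; S2 reads c2=5 → after 1×micro: 2 ⇒ (c0=0, c1=0, c2=2)
[Jacobi] macro 7: S0 reads c0=0 → after 1×micro: 0; S1 reads c0=0 → after 2×micro: 0; S2 reads c2=2 → after 1×micro: 0 ⇒ (c0=0, c1=0, c2=0)
[Jacobi] macro 8: S0 reads c0=0 → after 1×micro: 0; S1 reads c0=0 → after 2×micro: 0; S2 reads c2=0 → after 1×micro: 3 ⇒ (c0=0, c1=0, c2=3)
[Jacobi] macro 9: S0 reads c0=0 → after 1×micro: 0; S1 reads c0=0 → after 2×micro: 0; S2 reads c2=3 → after 1×micro: 5 ⇒ (c0=0, c1=0, c2=5)
[Jacobi] macro 10: S0 reads c0=0 → after 1×micro: 0; S1 reads c0=0 → after 2×micro: 0; S2 reads c2=5 → after 1×micro: 2 ⇒ (c0=0, c1=0, c2=2)
[Gauss-Seidel] macro 1: S0 reads c0=0 → after 1×micro: 0; S1 reads c0=0 → after 2×micro: 0; S2 reads c2=1 → after 1×micro: -2 ⇒ (c0=0, c1=0, c2=-2)
[Gauss-Seidel] macro 2: S0 reads c0=0 → after 1×micro: 0; S1 reads c0=0 → after 2×micro: 0; S2 reads c2=-2 → after 1×micro: 2 ⇒ (c0=0, c1=0, c2=2)
[Gauss-Seidel] macro 3: S0 reads c0=0 → after 1×micro: 0; S1 reads c0=0 → after 2×micro: 0; S2 reads c2=2 → after 1×micro: 0 ⇒ (c0=0, c1=0, c2=0)
[Gauss-Seidel] macro 4: S0 reads c0=0 → after 1×micro: 0; S1 reads c0=0 → after 2×micro: 0; S2 reads c2=0 → after 1×micro: 3 ⇒ (c0=0, c1=0, c2=3)
[Gauss-Seidel] macro 5: S0 reads c0=0 → after 1×micro: 0; S1 reads c0=0 → after 2×micro: 0; S2 reads c2=3 → after 1×micro: 5 ⇒ (c0=0, c1=0, c2=5)
[Gauss-Seidel] macro 6: S0 reads c0=0 → after 1×micro: 0; S1 reads c0=0 → after 2×micro: 0; S2 reads c2=5 → after 1×micro: 2 ⇒ (c0=0, c1=0, c2=2)
[Gauss-Seidel] macro 7: S0 reads c0=0 → after 1×micro: 0; S1 reads c0=0 → after 2×micro: 0; S2 reads c2=2 → after 1×micro: 0 ⇒ (c0=0, c1=0, c2=0)
[Gauss-Seidel] macro 8: S0 reads c0=0 → after 1×micro: 0; S1 reads c0=0 → after 2×micro: 0; S2 reads c2=0 → after 1×micro: 3 ⇒ (c0=0, c1=0, c2=3)
[Gauss-Seidel] macro 9: S0 reads c0=0 → after 1×micro: 0; S1 reads c0=0 → after 2×micro: 0; S2 reads c2=3 → after 1×micro: 5 ⇒ (c0=0, c1=0, c2=5)
[Gauss-Seidel] macro 10: S0 reads c0=0 → after 1×micro: 0; S1 reads c0=0 → after 2×micro: 0; S2 reads c2=5 → after 1×micro: 2 ⇒ (c0=0, c1=0, c2=2)

first divergence at macro-step: never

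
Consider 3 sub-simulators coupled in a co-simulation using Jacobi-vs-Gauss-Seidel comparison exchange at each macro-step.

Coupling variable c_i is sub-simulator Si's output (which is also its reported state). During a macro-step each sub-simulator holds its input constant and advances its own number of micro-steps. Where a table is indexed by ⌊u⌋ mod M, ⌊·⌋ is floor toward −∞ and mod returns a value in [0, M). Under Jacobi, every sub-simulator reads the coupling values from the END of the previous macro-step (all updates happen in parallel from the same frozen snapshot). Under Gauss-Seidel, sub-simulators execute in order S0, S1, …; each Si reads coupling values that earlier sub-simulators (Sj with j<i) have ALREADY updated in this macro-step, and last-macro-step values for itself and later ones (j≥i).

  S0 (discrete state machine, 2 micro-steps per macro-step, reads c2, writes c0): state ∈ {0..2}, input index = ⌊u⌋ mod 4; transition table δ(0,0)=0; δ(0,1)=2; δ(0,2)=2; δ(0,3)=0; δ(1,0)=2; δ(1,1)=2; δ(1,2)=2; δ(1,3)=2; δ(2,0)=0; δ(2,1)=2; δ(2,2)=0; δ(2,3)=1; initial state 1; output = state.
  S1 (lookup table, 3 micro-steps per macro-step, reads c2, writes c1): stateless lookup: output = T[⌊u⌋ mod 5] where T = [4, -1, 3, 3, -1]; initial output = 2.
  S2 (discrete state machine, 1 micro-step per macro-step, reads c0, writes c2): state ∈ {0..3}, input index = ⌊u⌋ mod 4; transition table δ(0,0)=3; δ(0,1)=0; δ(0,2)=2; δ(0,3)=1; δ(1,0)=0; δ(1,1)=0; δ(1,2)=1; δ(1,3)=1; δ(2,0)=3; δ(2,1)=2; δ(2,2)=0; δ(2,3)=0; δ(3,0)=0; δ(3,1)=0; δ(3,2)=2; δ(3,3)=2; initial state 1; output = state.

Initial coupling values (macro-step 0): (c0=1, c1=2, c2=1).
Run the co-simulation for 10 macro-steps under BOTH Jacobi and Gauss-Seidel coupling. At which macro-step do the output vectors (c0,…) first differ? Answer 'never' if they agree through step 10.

first divergence at macro-step: 1

[Jacobi] macro 1: S0 reads c2=1 → after 2×micro: 2; S1 reads c2=1 → after 3×micro: -1; S2 reads c0=1 → after 1×micro: 0 ⇒ (c0=2, c1=-1, c2=0)
[Jacobi] macro 2: S0 reads c2=0 → after 2×micro: 0; S1 reads c2=0 → after 3×micro: 4; S2 reads c0=2 → after 1×micro: 2 ⇒ (c0=0, c1=4, c2=2)
[Jacobi] macro 3: S0 reads c2=2 → after 2×micro: 0; S1 reads c2=2 → after 3×micro: 3; S2 reads c0=0 → after 1×micro: 3 ⇒ (c0=0, c1=3, c2=3)
[Jacobi] macro 4: S0 reads c2=3 → after 2×micro: 0; S1 reads c2=3 → after 3×micro: 3; S2 reads c0=0 → after 1×micro: 0 ⇒ (c0=0, c1=3, c2=0)
[Jacobi] macro 5: S0 reads c2=0 → after 2×micro: 0; S1 reads c2=0 → after 3×micro: 4; S2 reads c0=0 → after 1×micro: 3 ⇒ (c0=0, c1=4, c2=3)
[Jacobi] macro 6: S0 reads c2=3 → after 2×micro: 0; S1 reads c2=3 → after 3×micro: 3; S2 reads c0=0 → after 1×micro: 0 ⇒ (c0=0, c1=3, c2=0)
[Jacobi] macro 7: S0 reads c2=0 → after 2×micro: 0; S1 reads c2=0 → after 3×micro: 4; S2 reads c0=0 → after 1×micro: 3 ⇒ (c0=0, c1=4, c2=3)
[Jacobi] macro 8: S0 reads c2=3 → after 2×micro: 0; S1 reads c2=3 → after 3×micro: 3; S2 reads c0=0 → after 1×micro: 0 ⇒ (c0=0, c1=3, c2=0)
[Jacobi] macro 9: S0 reads c2=0 → after 2×micro: 0; S1 reads c2=0 → after 3×micro: 4; S2 reads c0=0 → after 1×micro: 3 ⇒ (c0=0, c1=4, c2=3)
[Jacobi] macro 10: S0 reads c2=3 → after 2×micro: 0; S1 reads c2=3 → after 3×micro: 3; S2 reads c0=0 → after 1×micro: 0 ⇒ (c0=0, c1=3, c2=0)
[Gauss-Seidel] macro 1: S0 reads c2=1 → after 2×micro: 2; S1 reads c2=1 → after 3×micro: -1; S2 reads c0=2 → after 1×micro: 1 ⇒ (c0=2, c1=-1, c2=1)
[Gauss-Seidel] macro 2: S0 reads c2=1 → after 2×micro: 2; S1 reads c2=1 → after 3×micro: -1; S2 reads c0=2 → after 1×micro: 1 ⇒ (c0=2, c1=-1, c2=1)
[Gauss-Seidel] macro 3: S0 reads c2=1 → after 2×micro: 2; S1 reads c2=1 → after 3×micro: -1; S2 reads c0=2 → after 1×micro: 1 ⇒ (c0=2, c1=-1, c2=1)
[Gauss-Seidel] macro 4: S0 reads c2=1 → after 2×micro: 2; S1 reads c2=1 → after 3×micro: -1; S2 reads c0=2 → after 1×micro: 1 ⇒ (c0=2, c1=-1, c2=1)
[Gauss-Seidel] macro 5: S0 reads c2=1 → after 2×micro: 2; S1 reads c2=1 → after 3×micro: -1; S2 reads c0=2 → after 1×micro: 1 ⇒ (c0=2, c1=-1, c2=1)
[Gauss-Seidel] macro 6: S0 reads c2=1 → after 2×micro: 2; S1 reads c2=1 → after 3×micro: -1; S2 reads c0=2 → after 1×micro: 1 ⇒ (c0=2, c1=-1, c2=1)
[Gauss-Seidel] macro 7: S0 reads c2=1 → after 2×micro: 2; S1 reads c2=1 → after 3×micro: -1; S2 reads c0=2 → after 1×micro: 1 ⇒ (c0=2, c1=-1, c2=1)
[Gauss-Seidel] macro 8: S0 reads c2=1 → after 2×micro: 2; S1 reads c2=1 → after 3×micro: -1; S2 reads c0=2 → after 1×micro: 1 ⇒ (c0=2, c1=-1, c2=1)
[Gauss-Seidel] macro 9: S0 reads c2=1 → after 2×micro: 2; S1 reads c2=1 → after 3×micro: -1; S2 reads c0=2 → after 1×micro: 1 ⇒ (c0=2, c1=-1, c2=1)
[Gauss-Seidel] macro 10: S0 reads c2=1 → after 2×micro: 2; S1 reads c2=1 → after 3×micro: -1; S2 reads c0=2 → after 1×micro: 1 ⇒ (c0=2, c1=-1, c2=1)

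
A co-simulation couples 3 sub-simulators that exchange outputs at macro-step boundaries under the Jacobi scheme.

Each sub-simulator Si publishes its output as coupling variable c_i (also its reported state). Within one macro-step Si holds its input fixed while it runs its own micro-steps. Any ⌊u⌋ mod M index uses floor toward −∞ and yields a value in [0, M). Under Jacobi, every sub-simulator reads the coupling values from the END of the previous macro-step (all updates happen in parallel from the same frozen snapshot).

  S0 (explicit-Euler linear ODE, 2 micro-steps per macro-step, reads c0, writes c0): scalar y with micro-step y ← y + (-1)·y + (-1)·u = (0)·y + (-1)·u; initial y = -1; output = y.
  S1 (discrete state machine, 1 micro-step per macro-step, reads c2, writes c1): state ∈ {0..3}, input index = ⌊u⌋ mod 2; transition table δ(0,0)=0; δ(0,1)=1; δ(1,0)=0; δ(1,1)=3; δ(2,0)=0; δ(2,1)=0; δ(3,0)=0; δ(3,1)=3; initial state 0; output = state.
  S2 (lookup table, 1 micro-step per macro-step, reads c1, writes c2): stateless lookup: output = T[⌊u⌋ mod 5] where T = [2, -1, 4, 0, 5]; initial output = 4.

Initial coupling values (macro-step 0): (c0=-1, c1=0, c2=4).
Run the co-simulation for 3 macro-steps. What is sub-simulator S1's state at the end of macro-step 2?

macro 1: S0 reads c0=-1 → after 2×micro: 1; S1 reads c2=4 → after 1×micro: 0; S2 reads c1=0 → after 1×micro: 2 ⇒ (c0=1, c1=0, c2=2)
macro 2: S0 reads c0=1 → after 2×micro: -1; S1 reads c2=2 → after 1×micro: 0; S2 reads c1=0 → after 1×micro: 2 ⇒ (c0=-1, c1=0, c2=2)
macro 3: S0 reads c0=-1 → after 2×micro: 1; S1 reads c2=2 → after 1×micro: 0; S2 reads c1=0 → after 1×micro: 2 ⇒ (c0=1, c1=0, c2=2)

S1 state at macro-step 2 = 0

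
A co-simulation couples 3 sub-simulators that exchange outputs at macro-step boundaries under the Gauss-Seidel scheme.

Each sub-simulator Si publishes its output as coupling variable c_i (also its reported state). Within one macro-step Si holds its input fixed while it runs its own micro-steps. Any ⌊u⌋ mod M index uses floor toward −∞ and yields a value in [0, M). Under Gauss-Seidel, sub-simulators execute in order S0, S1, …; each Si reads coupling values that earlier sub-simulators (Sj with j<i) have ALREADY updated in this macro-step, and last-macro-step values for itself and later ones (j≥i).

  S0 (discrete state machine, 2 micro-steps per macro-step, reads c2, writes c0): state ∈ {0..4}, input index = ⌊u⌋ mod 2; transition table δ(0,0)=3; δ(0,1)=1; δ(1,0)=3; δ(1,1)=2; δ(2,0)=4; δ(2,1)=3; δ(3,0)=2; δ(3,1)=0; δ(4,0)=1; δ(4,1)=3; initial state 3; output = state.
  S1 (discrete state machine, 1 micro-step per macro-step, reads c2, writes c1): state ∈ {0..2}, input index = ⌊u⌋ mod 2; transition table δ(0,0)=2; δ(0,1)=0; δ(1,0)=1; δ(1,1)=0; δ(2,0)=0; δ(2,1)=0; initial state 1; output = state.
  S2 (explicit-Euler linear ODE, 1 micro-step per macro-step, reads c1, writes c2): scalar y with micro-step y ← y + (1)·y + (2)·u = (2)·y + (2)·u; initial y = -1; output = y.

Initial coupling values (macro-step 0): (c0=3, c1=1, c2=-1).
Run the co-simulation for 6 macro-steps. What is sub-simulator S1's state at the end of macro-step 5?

macro 1: S0 reads c2=-1 → after 2×micro: 1; S1 reads c2=-1 → after 1×micro: 0; S2 reads c1=0 → after 1×micro: -2 ⇒ (c0=1, c1=0, c2=-2)
macro 2: S0 reads c2=-2 → after 2×micro: 2; S1 reads c2=-2 → after 1×micro: 2; S2 reads c1=2 → after 1×micro: 0 ⇒ (c0=2, c1=2, c2=0)
macro 3: S0 reads c2=0 → after 2×micro: 1; S1 reads c2=0 → after 1×micro: 0; S2 reads c1=0 → after 1×micro: 0 ⇒ (c0=1, c1=0, c2=0)
macro 4: S0 reads c2=0 → after 2×micro: 2; S1 reads c2=0 → after 1×micro: 2; S2 reads c1=2 → after 1×micro: 4 ⇒ (c0=2, c1=2, c2=4)
macro 5: S0 reads c2=4 → after 2×micro: 1; S1 reads c2=4 → after 1×micro: 0; S2 reads c1=0 → after 1×micro: 8 ⇒ (c0=1, c1=0, c2=8)
macro 6: S0 reads c2=8 → after 2×micro: 2; S1 reads c2=8 → after 1×micro: 2; S2 reads c1=2 → after 1×micro: 20 ⇒ (c0=2, c1=2, c2=20)

S1 state at macro-step 5 = 0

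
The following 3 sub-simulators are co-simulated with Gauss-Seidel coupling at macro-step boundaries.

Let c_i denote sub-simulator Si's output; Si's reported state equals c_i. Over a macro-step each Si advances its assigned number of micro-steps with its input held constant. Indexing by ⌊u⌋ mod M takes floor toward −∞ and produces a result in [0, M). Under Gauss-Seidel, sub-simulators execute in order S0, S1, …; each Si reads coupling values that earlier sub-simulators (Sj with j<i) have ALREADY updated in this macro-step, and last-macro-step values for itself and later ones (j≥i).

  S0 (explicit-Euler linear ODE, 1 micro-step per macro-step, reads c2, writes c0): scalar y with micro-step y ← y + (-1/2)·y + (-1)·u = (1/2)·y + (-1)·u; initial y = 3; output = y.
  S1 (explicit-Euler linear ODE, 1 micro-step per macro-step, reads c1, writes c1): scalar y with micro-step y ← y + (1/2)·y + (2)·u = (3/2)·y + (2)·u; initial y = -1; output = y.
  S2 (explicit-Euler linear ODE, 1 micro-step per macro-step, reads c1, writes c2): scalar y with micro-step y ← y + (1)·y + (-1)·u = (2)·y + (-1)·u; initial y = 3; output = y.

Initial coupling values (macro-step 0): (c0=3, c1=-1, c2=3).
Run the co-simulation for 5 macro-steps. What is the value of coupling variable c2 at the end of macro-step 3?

macro 1: S0 reads c2=3 → after 1×micro: -3/2; S1 reads c1=-1 → after 1×micro: -7/2; S2 reads c1=-7/2 → after 1×micro: 19/2 ⇒ (c0=-3/2, c1=-7/2, c2=19/2)
macro 2: S0 reads c2=19/2 → after 1×micro: -41/4; S1 reads c1=-7/2 → after 1×micro: -49/4; S2 reads c1=-49/4 → after 1×micro: 125/4 ⇒ (c0=-41/4, c1=-49/4, c2=125/4)
macro 3: S0 reads c2=125/4 → after 1×micro: -291/8; S1 reads c1=-49/4 → after 1×micro: -343/8; S2 reads c1=-343/8 → after 1×micro: 843/8 ⇒ (c0=-291/8, c1=-343/8, c2=843/8)
macro 4: S0 reads c2=843/8 → after 1×micro: -1977/16; S1 reads c1=-343/8 → after 1×micro: -2401/16; S2 reads c1=-2401/16 → after 1×micro: 5773/16 ⇒ (c0=-1977/16, c1=-2401/16, c2=5773/16)
macro 5: S0 reads c2=5773/16 → after 1×micro: -13523/32; S1 reads c1=-2401/16 → after 1×micro: -16807/32; S2 reads c1=-16807/32 → after 1×micro: 39899/32 ⇒ (c0=-13523/32, c1=-16807/32, c2=39899/32)

c2 at macro-step 3 = 843/8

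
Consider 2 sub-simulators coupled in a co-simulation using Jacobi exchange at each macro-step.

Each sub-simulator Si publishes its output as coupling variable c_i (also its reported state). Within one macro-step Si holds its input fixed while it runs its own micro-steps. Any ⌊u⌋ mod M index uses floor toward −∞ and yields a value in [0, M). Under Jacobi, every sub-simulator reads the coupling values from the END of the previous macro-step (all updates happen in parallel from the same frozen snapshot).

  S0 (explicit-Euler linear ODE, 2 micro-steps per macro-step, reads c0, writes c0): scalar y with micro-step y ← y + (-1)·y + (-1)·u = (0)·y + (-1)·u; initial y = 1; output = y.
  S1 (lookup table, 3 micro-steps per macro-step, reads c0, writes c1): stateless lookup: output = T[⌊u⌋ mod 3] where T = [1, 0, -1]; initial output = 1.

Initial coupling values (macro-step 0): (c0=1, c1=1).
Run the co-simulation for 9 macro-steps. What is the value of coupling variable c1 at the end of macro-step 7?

macro 1: S0 reads c0=1 → after 2×micro: -1; S1 reads c0=1 → after 3×micro: 0 ⇒ (c0=-1, c1=0)
macro 2: S0 reads c0=-1 → after 2×micro: 1; S1 reads c0=-1 → after 3×micro: -1 ⇒ (c0=1, c1=-1)
macro 3: S0 reads c0=1 → after 2×micro: -1; S1 reads c0=1 → after 3×micro: 0 ⇒ (c0=-1, c1=0)
macro 4: S0 reads c0=-1 → after 2×micro: 1; S1 reads c0=-1 → after 3×micro: -1 ⇒ (c0=1, c1=-1)
macro 5: S0 reads c0=1 → after 2×micro: -1; S1 reads c0=1 → after 3×micro: 0 ⇒ (c0=-1, c1=0)
macro 6: S0 reads c0=-1 → after 2×micro: 1; S1 reads c0=-1 → after 3×micro: -1 ⇒ (c0=1, c1=-1)
macro 7: S0 reads c0=1 → after 2×micro: -1; S1 reads c0=1 → after 3×micro: 0 ⇒ (c0=-1, c1=0)
macro 8: S0 reads c0=-1 → after 2×micro: 1; S1 reads c0=-1 → after 3×micro: -1 ⇒ (c0=1, c1=-1)
macro 9: S0 reads c0=1 → after 2×micro: -1; S1 reads c0=1 → after 3×micro: 0 ⇒ (c0=-1, c1=0)

c1 at macro-step 7 = 0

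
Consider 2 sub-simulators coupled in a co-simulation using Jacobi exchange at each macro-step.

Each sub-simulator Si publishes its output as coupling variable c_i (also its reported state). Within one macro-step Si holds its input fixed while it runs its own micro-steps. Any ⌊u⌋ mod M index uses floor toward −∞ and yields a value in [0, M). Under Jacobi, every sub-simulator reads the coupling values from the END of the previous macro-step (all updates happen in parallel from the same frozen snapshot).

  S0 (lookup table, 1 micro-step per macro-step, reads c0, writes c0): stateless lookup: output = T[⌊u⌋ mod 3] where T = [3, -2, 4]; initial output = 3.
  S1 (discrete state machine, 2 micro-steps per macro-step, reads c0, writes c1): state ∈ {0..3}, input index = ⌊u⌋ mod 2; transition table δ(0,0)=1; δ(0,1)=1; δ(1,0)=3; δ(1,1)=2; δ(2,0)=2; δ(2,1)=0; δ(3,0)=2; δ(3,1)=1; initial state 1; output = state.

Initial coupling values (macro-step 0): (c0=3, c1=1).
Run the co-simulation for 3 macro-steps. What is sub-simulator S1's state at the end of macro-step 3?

macro 1: S0 reads c0=3 → after 1×micro: 3; S1 reads c0=3 → after 2×micro: 0 ⇒ (c0=3, c1=0)
macro 2: S0 reads c0=3 → after 1×micro: 3; S1 reads c0=3 → after 2×micro: 2 ⇒ (c0=3, c1=2)
macro 3: S0 reads c0=3 → after 1×micro: 3; S1 reads c0=3 → after 2×micro: 1 ⇒ (c0=3, c1=1)

S1 state at macro-step 3 = 1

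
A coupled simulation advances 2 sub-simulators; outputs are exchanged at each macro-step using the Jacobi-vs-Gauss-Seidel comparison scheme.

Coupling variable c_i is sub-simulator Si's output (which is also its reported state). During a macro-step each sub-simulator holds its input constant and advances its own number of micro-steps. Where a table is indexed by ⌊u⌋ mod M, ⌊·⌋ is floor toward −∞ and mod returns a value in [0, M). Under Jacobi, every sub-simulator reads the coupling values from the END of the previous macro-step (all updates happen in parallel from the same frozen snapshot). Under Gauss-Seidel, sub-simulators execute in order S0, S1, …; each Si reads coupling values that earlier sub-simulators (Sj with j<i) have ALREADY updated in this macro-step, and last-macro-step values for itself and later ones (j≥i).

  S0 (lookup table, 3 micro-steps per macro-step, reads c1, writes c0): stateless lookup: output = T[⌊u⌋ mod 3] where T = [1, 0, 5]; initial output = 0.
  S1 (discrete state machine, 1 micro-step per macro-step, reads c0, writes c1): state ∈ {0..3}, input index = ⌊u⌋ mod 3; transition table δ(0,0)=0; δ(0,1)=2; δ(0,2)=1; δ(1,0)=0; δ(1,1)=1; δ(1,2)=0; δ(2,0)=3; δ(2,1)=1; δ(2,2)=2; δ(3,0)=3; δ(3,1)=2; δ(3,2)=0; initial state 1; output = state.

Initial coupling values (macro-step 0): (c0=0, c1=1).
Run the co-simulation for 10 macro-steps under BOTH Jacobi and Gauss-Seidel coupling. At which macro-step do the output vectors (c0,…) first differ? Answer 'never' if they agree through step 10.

[Jacobi] macro 1: S0 reads c1=1 → after 3×micro: 0; S1 reads c0=0 → after 1×micro: 0 ⇒ (c0=0, c1=0)
[Jacobi] macro 2: S0 reads c1=0 → after 3×micro: 1; S1 reads c0=0 → after 1×micro: 0 ⇒ (c0=1, c1=0)
[Jacobi] macro 3: S0 reads c1=0 → after 3×micro: 1; S1 reads c0=1 → after 1×micro: 2 ⇒ (c0=1, c1=2)
[Jacobi] macro 4: S0 reads c1=2 → after 3×micro: 5; S1 reads c0=1 → after 1×micro: 1 ⇒ (c0=5, c1=1)
[Jacobi] macro 5: S0 reads c1=1 → after 3×micro: 0; S1 reads c0=5 → after 1×micro: 0 ⇒ (c0=0, c1=0)
[Jacobi] macro 6: S0 reads c1=0 → after 3×micro: 1; S1 reads c0=0 → after 1×micro: 0 ⇒ (c0=1, c1=0)
[Jacobi] macro 7: S0 reads c1=0 → after 3×micro: 1; S1 reads c0=1 → after 1×micro: 2 ⇒ (c0=1, c1=2)
[Jacobi] macro 8: S0 reads c1=2 → after 3×micro: 5; S1 reads c0=1 → after 1×micro: 1 ⇒ (c0=5, c1=1)
[Jacobi] macro 9: S0 reads c1=1 → after 3×micro: 0; S1 reads c0=5 → after 1×micro: 0 ⇒ (c0=0, c1=0)
[Jacobi] macro 10: S0 reads c1=0 → after 3×micro: 1; S1 reads c0=0 → after 1×micro: 0 ⇒ (c0=1, c1=0)
[Gauss-Seidel] macro 1: S0 reads c1=1 → after 3×micro: 0; S1 reads c0=0 → after 1×micro: 0 ⇒ (c0=0, c1=0)
[Gauss-Seidel] macro 2: S0 reads c1=0 → after 3×micro: 1; S1 reads c0=1 → after 1×micro: 2 ⇒ (c0=1, c1=2)
[Gauss-Seidel] macro 3: S0 reads c1=2 → after 3×micro: 5; S1 reads c0=5 → after 1×micro: 2 ⇒ (c0=5, c1=2)
[Gauss-Seidel] macro 4: S0 reads c1=2 → after 3×micro: 5; S1 reads c0=5 → after 1×micro: 2 ⇒ (c0=5, c1=2)
[Gauss-Seidel] macro 5: S0 reads c1=2 → after 3×micro: 5; S1 reads c0=5 → after 1×micro: 2 ⇒ (c0=5, c1=2)
[Gauss-Seidel] macro 6: S0 reads c1=2 → after 3×micro: 5; S1 reads c0=5 → after 1×micro: 2 ⇒ (c0=5, c1=2)
[Gauss-Seidel] macro 7: S0 reads c1=2 → after 3×micro: 5; S1 reads c0=5 → after 1×micro: 2 ⇒ (c0=5, c1=2)
[Gauss-Seidel] macro 8: S0 reads c1=2 → after 3×micro: 5; S1 reads c0=5 → after 1×micro: 2 ⇒ (c0=5, c1=2)
[Gauss-Seidel] macro 9: S0 reads c1=2 → after 3×micro: 5; S1 reads c0=5 → after 1×micro: 2 ⇒ (c0=5, c1=2)
[Gauss-Seidel] macro 10: S0 reads c1=2 → after 3×micro: 5; S1 reads c0=5 → after 1×micro: 2 ⇒ (c0=5, c1=2)

first divergence at macro-step: 2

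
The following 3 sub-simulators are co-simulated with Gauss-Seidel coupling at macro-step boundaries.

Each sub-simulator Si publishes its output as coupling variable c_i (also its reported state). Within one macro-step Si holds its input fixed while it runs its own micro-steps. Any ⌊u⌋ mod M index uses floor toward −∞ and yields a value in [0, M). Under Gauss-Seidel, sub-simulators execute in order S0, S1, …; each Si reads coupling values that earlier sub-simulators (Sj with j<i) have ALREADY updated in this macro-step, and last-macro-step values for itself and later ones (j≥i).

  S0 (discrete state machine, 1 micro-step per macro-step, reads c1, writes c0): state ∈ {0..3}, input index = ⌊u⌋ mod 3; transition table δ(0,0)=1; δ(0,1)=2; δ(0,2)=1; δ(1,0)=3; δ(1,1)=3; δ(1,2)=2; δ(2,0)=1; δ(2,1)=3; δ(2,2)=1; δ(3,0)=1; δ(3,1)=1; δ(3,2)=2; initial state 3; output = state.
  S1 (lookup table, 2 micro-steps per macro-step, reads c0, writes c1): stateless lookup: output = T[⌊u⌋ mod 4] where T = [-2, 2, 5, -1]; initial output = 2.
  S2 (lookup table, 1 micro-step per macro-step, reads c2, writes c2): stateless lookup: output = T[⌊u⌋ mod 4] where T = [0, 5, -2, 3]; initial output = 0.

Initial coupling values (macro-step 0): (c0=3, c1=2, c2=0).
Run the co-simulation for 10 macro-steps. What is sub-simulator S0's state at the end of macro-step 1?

S0 state at macro-step 1 = 2

macro 1: S0 reads c1=2 → after 1×micro: 2; S1 reads c0=2 → after 2×micro: 5; S2 reads c2=0 → after 1×micro: 0 ⇒ (c0=2, c1=5, c2=0)
macro 2: S0 reads c1=5 → after 1×micro: 1; S1 reads c0=1 → after 2×micro: 2; S2 reads c2=0 → after 1×micro: 0 ⇒ (c0=1, c1=2, c2=0)
macro 3: S0 reads c1=2 → after 1×micro: 2; S1 reads c0=2 → after 2×micro: 5; S2 reads c2=0 → after 1×micro: 0 ⇒ (c0=2, c1=5, c2=0)
macro 4: S0 reads c1=5 → after 1×micro: 1; S1 reads c0=1 → after 2×micro: 2; S2 reads c2=0 → after 1×micro: 0 ⇒ (c0=1, c1=2, c2=0)
macro 5: S0 reads c1=2 → after 1×micro: 2; S1 reads c0=2 → after 2×micro: 5; S2 reads c2=0 → after 1×micro: 0 ⇒ (c0=2, c1=5, c2=0)
macro 6: S0 reads c1=5 → after 1×micro: 1; S1 reads c0=1 → after 2×micro: 2; S2 reads c2=0 → after 1×micro: 0 ⇒ (c0=1, c1=2, c2=0)
macro 7: S0 reads c1=2 → after 1×micro: 2; S1 reads c0=2 → after 2×micro: 5; S2 reads c2=0 → after 1×micro: 0 ⇒ (c0=2, c1=5, c2=0)
macro 8: S0 reads c1=5 → after 1×micro: 1; S1 reads c0=1 → after 2×micro: 2; S2 reads c2=0 → after 1×micro: 0 ⇒ (c0=1, c1=2, c2=0)
macro 9: S0 reads c1=2 → after 1×micro: 2; S1 reads c0=2 → after 2×micro: 5; S2 reads c2=0 → after 1×micro: 0 ⇒ (c0=2, c1=5, c2=0)
macro 10: S0 reads c1=5 → after 1×micro: 1; S1 reads c0=1 → after 2×micro: 2; S2 reads c2=0 → after 1×micro: 0 ⇒ (c0=1, c1=2, c2=0)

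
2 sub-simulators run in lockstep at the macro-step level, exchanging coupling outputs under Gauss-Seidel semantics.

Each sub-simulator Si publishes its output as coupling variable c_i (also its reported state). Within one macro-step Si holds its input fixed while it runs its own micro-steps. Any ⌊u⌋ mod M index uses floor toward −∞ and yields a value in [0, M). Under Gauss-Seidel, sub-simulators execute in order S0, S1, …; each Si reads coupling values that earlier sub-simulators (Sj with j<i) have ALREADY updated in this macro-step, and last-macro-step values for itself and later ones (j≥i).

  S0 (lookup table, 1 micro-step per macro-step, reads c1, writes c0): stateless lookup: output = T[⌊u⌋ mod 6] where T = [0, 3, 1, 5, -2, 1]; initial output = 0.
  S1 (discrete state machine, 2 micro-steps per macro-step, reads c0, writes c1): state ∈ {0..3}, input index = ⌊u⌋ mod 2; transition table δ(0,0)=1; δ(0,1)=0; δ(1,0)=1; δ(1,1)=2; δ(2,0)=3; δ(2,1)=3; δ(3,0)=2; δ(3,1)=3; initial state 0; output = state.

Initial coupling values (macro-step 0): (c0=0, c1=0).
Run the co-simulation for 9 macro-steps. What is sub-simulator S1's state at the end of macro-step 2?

macro 1: S0 reads c1=0 → after 1×micro: 0; S1 reads c0=0 → after 2×micro: 1 ⇒ (c0=0, c1=1)
macro 2: S0 reads c1=1 → after 1×micro: 3; S1 reads c0=3 → after 2×micro: 3 ⇒ (c0=3, c1=3)
macro 3: S0 reads c1=3 → after 1×micro: 5; S1 reads c0=5 → after 2×micro: 3 ⇒ (c0=5, c1=3)
macro 4: S0 reads c1=3 → after 1×micro: 5; S1 reads c0=5 → after 2×micro: 3 ⇒ (c0=5, c1=3)
macro 5: S0 reads c1=3 → after 1×micro: 5; S1 reads c0=5 → after 2×micro: 3 ⇒ (c0=5, c1=3)
macro 6: S0 reads c1=3 → after 1×micro: 5; S1 reads c0=5 → after 2×micro: 3 ⇒ (c0=5, c1=3)
macro 7: S0 reads c1=3 → after 1×micro: 5; S1 reads c0=5 → after 2×micro: 3 ⇒ (c0=5, c1=3)
macro 8: S0 reads c1=3 → after 1×micro: 5; S1 reads c0=5 → after 2×micro: 3 ⇒ (c0=5, c1=3)
macro 9: S0 reads c1=3 → after 1×micro: 5; S1 reads c0=5 → after 2×micro: 3 ⇒ (c0=5, c1=3)

S1 state at macro-step 2 = 3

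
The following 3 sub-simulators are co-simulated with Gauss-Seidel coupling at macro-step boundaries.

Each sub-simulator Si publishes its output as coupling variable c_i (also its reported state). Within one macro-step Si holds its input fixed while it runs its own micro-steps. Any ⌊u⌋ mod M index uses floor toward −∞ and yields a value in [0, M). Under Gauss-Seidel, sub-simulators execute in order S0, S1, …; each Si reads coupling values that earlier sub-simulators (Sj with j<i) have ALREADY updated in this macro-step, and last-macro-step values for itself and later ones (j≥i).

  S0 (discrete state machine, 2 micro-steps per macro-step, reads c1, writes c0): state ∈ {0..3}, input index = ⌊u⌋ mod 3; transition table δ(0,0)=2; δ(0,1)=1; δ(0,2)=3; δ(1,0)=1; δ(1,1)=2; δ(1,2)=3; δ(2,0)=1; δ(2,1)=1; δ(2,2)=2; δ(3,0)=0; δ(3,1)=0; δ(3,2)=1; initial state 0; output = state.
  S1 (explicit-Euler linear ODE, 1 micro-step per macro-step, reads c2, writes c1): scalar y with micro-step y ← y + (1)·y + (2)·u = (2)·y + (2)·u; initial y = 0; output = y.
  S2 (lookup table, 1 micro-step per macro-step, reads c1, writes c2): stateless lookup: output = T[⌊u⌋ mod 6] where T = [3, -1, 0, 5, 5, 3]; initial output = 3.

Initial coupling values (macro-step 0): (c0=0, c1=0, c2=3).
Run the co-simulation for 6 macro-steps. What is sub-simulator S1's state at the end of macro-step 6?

S1 state at macro-step 6 = 378

macro 1: S0 reads c1=0 → after 2×micro: 1; S1 reads c2=3 → after 1×micro: 6; S2 reads c1=6 → after 1×micro: 3 ⇒ (c0=1, c1=6, c2=3)
macro 2: S0 reads c1=6 → after 2×micro: 1; S1 reads c2=3 → after 1×micro: 18; S2 reads c1=18 → after 1×micro: 3 ⇒ (c0=1, c1=18, c2=3)
macro 3: S0 reads c1=18 → after 2×micro: 1; S1 reads c2=3 → after 1×micro: 42; S2 reads c1=42 → after 1×micro: 3 ⇒ (c0=1, c1=42, c2=3)
macro 4: S0 reads c1=42 → after 2×micro: 1; S1 reads c2=3 → after 1×micro: 90; S2 reads c1=90 → after 1×micro: 3 ⇒ (c0=1, c1=90, c2=3)
macro 5: S0 reads c1=90 → after 2×micro: 1; S1 reads c2=3 → after 1×micro: 186; S2 reads c1=186 → after 1×micro: 3 ⇒ (c0=1, c1=186, c2=3)
macro 6: S0 reads c1=186 → after 2×micro: 1; S1 reads c2=3 → after 1×micro: 378; S2 reads c1=378 → after 1×micro: 3 ⇒ (c0=1, c1=378, c2=3)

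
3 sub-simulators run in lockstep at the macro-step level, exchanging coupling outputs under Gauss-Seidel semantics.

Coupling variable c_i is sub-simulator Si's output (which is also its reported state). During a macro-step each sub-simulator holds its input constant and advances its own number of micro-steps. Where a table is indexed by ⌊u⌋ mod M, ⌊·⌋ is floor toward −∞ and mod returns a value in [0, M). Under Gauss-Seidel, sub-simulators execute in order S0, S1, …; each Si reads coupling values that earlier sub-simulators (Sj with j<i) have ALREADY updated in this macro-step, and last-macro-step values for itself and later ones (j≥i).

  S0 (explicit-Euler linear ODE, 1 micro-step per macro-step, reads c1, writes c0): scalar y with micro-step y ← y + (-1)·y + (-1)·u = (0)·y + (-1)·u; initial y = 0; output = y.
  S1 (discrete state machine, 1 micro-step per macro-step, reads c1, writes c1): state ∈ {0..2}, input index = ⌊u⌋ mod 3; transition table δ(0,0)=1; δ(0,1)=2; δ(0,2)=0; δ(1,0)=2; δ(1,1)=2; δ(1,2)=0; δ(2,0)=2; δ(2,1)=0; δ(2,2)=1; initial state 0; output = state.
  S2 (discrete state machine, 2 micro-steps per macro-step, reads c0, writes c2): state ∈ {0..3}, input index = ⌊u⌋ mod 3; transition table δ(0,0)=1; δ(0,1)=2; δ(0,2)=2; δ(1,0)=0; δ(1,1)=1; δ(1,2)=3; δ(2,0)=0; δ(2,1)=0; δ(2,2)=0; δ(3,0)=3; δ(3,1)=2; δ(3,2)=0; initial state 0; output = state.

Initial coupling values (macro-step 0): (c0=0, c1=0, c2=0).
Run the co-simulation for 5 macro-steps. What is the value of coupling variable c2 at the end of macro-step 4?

c2 at macro-step 4 = 0

macro 1: S0 reads c1=0 → after 1×micro: 0; S1 reads c1=0 → after 1×micro: 1; S2 reads c0=0 → after 2×micro: 0 ⇒ (c0=0, c1=1, c2=0)
macro 2: S0 reads c1=1 → after 1×micro: -1; S1 reads c1=1 → after 1×micro: 2; S2 reads c0=-1 → after 2×micro: 0 ⇒ (c0=-1, c1=2, c2=0)
macro 3: S0 reads c1=2 → after 1×micro: -2; S1 reads c1=2 → after 1×micro: 1; S2 reads c0=-2 → after 2×micro: 0 ⇒ (c0=-2, c1=1, c2=0)
macro 4: S0 reads c1=1 → after 1×micro: -1; S1 reads c1=1 → after 1×micro: 2; S2 reads c0=-1 → after 2×micro: 0 ⇒ (c0=-1, c1=2, c2=0)
macro 5: S0 reads c1=2 → after 1×micro: -2; S1 reads c1=2 → after 1×micro: 1; S2 reads c0=-2 → after 2×micro: 0 ⇒ (c0=-2, c1=1, c2=0)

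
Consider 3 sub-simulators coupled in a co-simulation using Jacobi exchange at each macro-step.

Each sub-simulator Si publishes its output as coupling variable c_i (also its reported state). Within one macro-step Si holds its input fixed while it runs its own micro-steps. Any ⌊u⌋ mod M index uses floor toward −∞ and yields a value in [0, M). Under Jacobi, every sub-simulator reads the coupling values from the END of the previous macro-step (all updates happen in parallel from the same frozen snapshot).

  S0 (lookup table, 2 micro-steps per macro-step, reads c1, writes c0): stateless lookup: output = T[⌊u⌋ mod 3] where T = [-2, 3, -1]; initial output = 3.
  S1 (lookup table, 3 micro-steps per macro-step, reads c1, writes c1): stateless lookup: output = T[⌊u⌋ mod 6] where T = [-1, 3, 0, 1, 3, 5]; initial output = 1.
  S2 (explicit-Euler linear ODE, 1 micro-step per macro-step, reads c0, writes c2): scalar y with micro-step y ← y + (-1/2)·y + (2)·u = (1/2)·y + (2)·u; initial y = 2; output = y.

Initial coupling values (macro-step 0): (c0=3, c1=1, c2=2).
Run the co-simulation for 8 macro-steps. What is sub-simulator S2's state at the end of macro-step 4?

S2 state at macro-step 4 = 51/8

macro 1: S0 reads c1=1 → after 2×micro: 3; S1 reads c1=1 → after 3×micro: 3; S2 reads c0=3 → after 1×micro: 7 ⇒ (c0=3, c1=3, c2=7)
macro 2: S0 reads c1=3 → after 2×micro: -2; S1 reads c1=3 → after 3×micro: 1; S2 reads c0=3 → after 1×micro: 19/2 ⇒ (c0=-2, c1=1, c2=19/2)
macro 3: S0 reads c1=1 → after 2×micro: 3; S1 reads c1=1 → after 3×micro: 3; S2 reads c0=-2 → after 1×micro: 3/4 ⇒ (c0=3, c1=3, c2=3/4)
macro 4: S0 reads c1=3 → after 2×micro: -2; S1 reads c1=3 → after 3×micro: 1; S2 reads c0=3 → after 1×micro: 51/8 ⇒ (c0=-2, c1=1, c2=51/8)
macro 5: S0 reads c1=1 → after 2×micro: 3; S1 reads c1=1 → after 3×micro: 3; S2 reads c0=-2 → after 1×micro: -13/16 ⇒ (c0=3, c1=3, c2=-13/16)
macro 6: S0 reads c1=3 → after 2×micro: -2; S1 reads c1=3 → after 3×micro: 1; S2 reads c0=3 → after 1×micro: 179/32 ⇒ (c0=-2, c1=1, c2=179/32)
macro 7: S0 reads c1=1 → after 2×micro: 3; S1 reads c1=1 → after 3×micro: 3; S2 reads c0=-2 → after 1×micro: -77/64 ⇒ (c0=3, c1=3, c2=-77/64)
macro 8: S0 reads c1=3 → after 2×micro: -2; S1 reads c1=3 → after 3×micro: 1; S2 reads c0=3 → after 1×micro: 691/128 ⇒ (c0=-2, c1=1, c2=691/128)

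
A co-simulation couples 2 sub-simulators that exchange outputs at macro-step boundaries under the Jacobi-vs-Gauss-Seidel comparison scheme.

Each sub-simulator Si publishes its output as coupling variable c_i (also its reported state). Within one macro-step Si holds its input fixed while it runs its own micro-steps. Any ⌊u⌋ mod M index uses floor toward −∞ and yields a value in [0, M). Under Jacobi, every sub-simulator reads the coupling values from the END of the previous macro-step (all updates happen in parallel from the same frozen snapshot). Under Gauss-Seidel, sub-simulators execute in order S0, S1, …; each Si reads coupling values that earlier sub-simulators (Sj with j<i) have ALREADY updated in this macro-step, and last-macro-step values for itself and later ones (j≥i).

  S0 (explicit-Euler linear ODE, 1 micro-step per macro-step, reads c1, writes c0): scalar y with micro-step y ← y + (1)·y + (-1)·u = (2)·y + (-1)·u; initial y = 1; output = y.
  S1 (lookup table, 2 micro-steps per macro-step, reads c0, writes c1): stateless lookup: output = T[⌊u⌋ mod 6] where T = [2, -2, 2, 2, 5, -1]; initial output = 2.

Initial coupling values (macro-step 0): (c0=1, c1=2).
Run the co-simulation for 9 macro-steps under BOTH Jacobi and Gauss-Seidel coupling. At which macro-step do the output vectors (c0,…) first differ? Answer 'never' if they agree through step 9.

first divergence at macro-step: 1

[Jacobi] macro 1: S0 reads c1=2 → after 1×micro: 0; S1 reads c0=1 → after 2×micro: -2 ⇒ (c0=0, c1=-2)
[Jacobi] macro 2: S0 reads c1=-2 → after 1×micro: 2; S1 reads c0=0 → after 2×micro: 2 ⇒ (c0=2, c1=2)
[Jacobi] macro 3: S0 reads c1=2 → after 1×micro: 2; S1 reads c0=2 → after 2×micro: 2 ⇒ (c0=2, c1=2)
[Jacobi] macro 4: S0 reads c1=2 → after 1×micro: 2; S1 reads c0=2 → after 2×micro: 2 ⇒ (c0=2, c1=2)
[Jacobi] macro 5: S0 reads c1=2 → after 1×micro: 2; S1 reads c0=2 → after 2×micro: 2 ⇒ (c0=2, c1=2)
[Jacobi] macro 6: S0 reads c1=2 → after 1×micro: 2; S1 reads c0=2 → after 2×micro: 2 ⇒ (c0=2, c1=2)
[Jacobi] macro 7: S0 reads c1=2 → after 1×micro: 2; S1 reads c0=2 → after 2×micro: 2 ⇒ (c0=2, c1=2)
[Jacobi] macro 8: S0 reads c1=2 → after 1×micro: 2; S1 reads c0=2 → after 2×micro: 2 ⇒ (c0=2, c1=2)
[Jacobi] macro 9: S0 reads c1=2 → after 1×micro: 2; S1 reads c0=2 → after 2×micro: 2 ⇒ (c0=2, c1=2)
[Gauss-Seidel] macro 1: S0 reads c1=2 → after 1×micro: 0; S1 reads c0=0 → after 2×micro: 2 ⇒ (c0=0, c1=2)
[Gauss-Seidel] macro 2: S0 reads c1=2 → after 1×micro: -2; S1 reads c0=-2 → after 2×micro: 5 ⇒ (c0=-2, c1=5)
[Gauss-Seidel] macro 3: S0 reads c1=5 → after 1×micro: -9; S1 reads c0=-9 → after 2×micro: 2 ⇒ (c0=-9, c1=2)
[Gauss-Seidel] macro 4: S0 reads c1=2 → after 1×micro: -20; S1 reads c0=-20 → after 2×micro: 5 ⇒ (c0=-20, c1=5)
[Gauss-Seidel] macro 5: S0 reads c1=5 → after 1×micro: -45; S1 reads c0=-45 → after 2×micro: 2 ⇒ (c0=-45, c1=2)
[Gauss-Seidel] macro 6: S0 reads c1=2 → after 1×micro: -92; S1 reads c0=-92 → after 2×micro: 5 ⇒ (c0=-92, c1=5)
[Gauss-Seidel] macro 7: S0 reads c1=5 → after 1×micro: -189; S1 reads c0=-189 → after 2×micro: 2 ⇒ (c0=-189, c1=2)
[Gauss-Seidel] macro 8: S0 reads c1=2 → after 1×micro: -380; S1 reads c0=-380 → after 2×micro: 5 ⇒ (c0=-380, c1=5)
[Gauss-Seidel] macro 9: S0 reads c1=5 → after 1×micro: -765; S1 reads c0=-765 → after 2×micro: 2 ⇒ (c0=-765, c1=2)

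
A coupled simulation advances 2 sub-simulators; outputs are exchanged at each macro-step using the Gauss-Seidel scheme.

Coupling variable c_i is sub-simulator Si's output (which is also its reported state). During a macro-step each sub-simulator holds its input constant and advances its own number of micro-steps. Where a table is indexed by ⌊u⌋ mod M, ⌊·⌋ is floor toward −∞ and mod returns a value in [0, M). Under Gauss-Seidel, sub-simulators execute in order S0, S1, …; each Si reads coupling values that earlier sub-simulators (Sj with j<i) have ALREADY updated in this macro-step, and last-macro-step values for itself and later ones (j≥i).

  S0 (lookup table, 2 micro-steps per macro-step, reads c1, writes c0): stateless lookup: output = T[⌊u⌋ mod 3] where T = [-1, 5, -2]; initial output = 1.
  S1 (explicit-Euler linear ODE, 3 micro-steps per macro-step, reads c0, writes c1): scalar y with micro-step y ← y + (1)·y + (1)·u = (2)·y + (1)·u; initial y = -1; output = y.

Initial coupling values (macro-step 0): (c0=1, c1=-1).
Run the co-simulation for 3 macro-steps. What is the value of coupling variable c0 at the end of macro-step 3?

macro 1: S0 reads c1=-1 → after 2×micro: -2; S1 reads c0=-2 → after 3×micro: -22 ⇒ (c0=-2, c1=-22)
macro 2: S0 reads c1=-22 → after 2×micro: -2; S1 reads c0=-2 → after 3×micro: -190 ⇒ (c0=-2, c1=-190)
macro 3: S0 reads c1=-190 → after 2×micro: -2; S1 reads c0=-2 → after 3×micro: -1534 ⇒ (c0=-2, c1=-1534)

c0 at macro-step 3 = -2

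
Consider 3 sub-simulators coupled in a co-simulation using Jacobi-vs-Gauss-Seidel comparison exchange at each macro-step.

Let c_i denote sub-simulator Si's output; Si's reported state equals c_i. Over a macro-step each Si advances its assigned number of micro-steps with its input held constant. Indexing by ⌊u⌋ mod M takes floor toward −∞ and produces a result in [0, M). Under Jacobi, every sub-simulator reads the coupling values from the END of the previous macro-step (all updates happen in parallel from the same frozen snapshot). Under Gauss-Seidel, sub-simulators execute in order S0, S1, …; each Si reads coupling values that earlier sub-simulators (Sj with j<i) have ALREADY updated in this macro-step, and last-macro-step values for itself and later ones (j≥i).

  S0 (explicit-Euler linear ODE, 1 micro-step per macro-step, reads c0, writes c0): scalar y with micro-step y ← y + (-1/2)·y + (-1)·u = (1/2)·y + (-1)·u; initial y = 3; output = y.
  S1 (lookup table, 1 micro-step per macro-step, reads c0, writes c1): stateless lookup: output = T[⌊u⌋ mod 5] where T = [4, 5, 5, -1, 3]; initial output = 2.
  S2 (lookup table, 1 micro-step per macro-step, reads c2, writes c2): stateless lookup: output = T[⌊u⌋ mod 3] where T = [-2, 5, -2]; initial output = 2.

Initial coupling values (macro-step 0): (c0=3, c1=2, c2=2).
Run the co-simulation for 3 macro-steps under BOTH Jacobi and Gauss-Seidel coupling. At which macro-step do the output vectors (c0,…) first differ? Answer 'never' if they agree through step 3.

first divergence at macro-step: 2

[Jacobi] macro 1: S0 reads c0=3 → after 1×micro: -3/2; S1 reads c0=3 → after 1×micro: -1; S2 reads c2=2 → after 1×micro: -2 ⇒ (c0=-3/2, c1=-1, c2=-2)
[Jacobi] macro 2: S0 reads c0=-3/2 → after 1×micro: 3/4; S1 reads c0=-3/2 → after 1×micro: -1; S2 reads c2=-2 → after 1×micro: 5 ⇒ (c0=3/4, c1=-1, c2=5)
[Jacobi] macro 3: S0 reads c0=3/4 → after 1×micro: -3/8; S1 reads c0=3/4 → after 1×micro: 4; S2 reads c2=5 → after 1×micro: -2 ⇒ (c0=-3/8, c1=4, c2=-2)
[Gauss-Seidel] macro 1: S0 reads c0=3 → after 1×micro: -3/2; S1 reads c0=-3/2 → after 1×micro: -1; S2 reads c2=2 → after 1×micro: -2 ⇒ (c0=-3/2, c1=-1, c2=-2)
[Gauss-Seidel] macro 2: S0 reads c0=-3/2 → after 1×micro: 3/4; S1 reads c0=3/4 → after 1×micro: 4; S2 reads c2=-2 → after 1×micro: 5 ⇒ (c0=3/4, c1=4, c2=5)
[Gauss-Seidel] macro 3: S0 reads c0=3/4 → after 1×micro: -3/8; S1 reads c0=-3/8 → after 1×micro: 3; S2 reads c2=5 → after 1×micro: -2 ⇒ (c0=-3/8, c1=3, c2=-2)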